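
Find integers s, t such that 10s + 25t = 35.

Step 1: Check solvability.
gcd(10, 25) = 5
Since 5 divides 35, solutions exist.

Step 2: Apply extended Euclidean algorithm to find gcd.
We find integers such that 10*x0 + 25*y0 = 5

Step 3: Scale the particular solution.
Multiply by 35/5 = 7:
s = -14, t = 7

Step 4: Verify.
10*(-14) + 25*(7) = 35 = 35 ✓

s = -14, t = 7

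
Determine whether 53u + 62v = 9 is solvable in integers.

Step 1: Compute gcd(53, 62).
gcd(53, 62) = 1

Step 2: Check divisibility.
Does 1 divide 9? 9 = 1 x 9, so yes.

By the theorem on linear Diophantine equations, 53u + 62v = 9 has integer solutions if and only if gcd(53, 62) divides 9. Since 1 | 9, solutions exist.

Yes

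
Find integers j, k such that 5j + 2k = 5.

Step 1: Check solvability.
gcd(5, 2) = 1
Since 1 divides 5, solutions exist.

Step 2: Apply extended Euclidean algorithm to find gcd.
We find integers such that 5*x0 + 2*y0 = 1

Step 3: Scale the particular solution.
Multiply by 5/1 = 5:
j = 5, k = -10

Step 4: Verify.
5*(5) + 2*(-10) = 5 = 5 ✓

j = 5, k = -10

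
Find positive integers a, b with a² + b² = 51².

We need a² + b² = 51² = 2601.
Trying: 45² + 24² = 2025 + 576 = 2601 ✓

(45, 24, 51)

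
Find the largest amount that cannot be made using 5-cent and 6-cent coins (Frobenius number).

For two coprime denominations a and b, the Frobenius number (largest value not representable as a non-negative combination) is ab - a - b.
Here gcd(5, 6) = 1, so they are coprime.
F(5, 6) = 5·6 - 5 - 6 = 30 - 11 = 19

19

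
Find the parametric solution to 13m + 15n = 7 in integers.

Step 1: Compute gcd(13, 15) = 1.
Since 1 divides 7, solutions exist.

Step 2: Find a particular solution using extended Euclidean algorithm.
We get m₀ = 49, n₀ = -42.
Check: 13*49 + 15*-42 = 7 = 7 ✓

Step 3: Write the general solution.
m = 49 + (15/1)t = 49 + 15t
n = -42 - (13/1)t = -42 - 13t
for any integer t.

m = 49 + 15t, n = -42 - 13t for integer t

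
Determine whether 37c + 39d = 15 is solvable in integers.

Step 1: Compute gcd(37, 39).
gcd(37, 39) = 1

Step 2: Check divisibility.
Does 1 divide 15? 15 = 1 x 15, so yes.

By the theorem on linear Diophantine equations, 37c + 39d = 15 has integer solutions if and only if gcd(37, 39) divides 15. Since 1 | 15, solutions exist.

Yes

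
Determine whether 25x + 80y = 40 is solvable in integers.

Step 1: Compute gcd(25, 80).
gcd(25, 80) = 5

Step 2: Check divisibility.
Does 5 divide 40? 40 = 5 x 8, so yes.

By the theorem on linear Diophantine equations, 25x + 80y = 40 has integer solutions if and only if gcd(25, 80) divides 40. Since 5 | 40, solutions exist.

Yes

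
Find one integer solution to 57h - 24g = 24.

Step 1: Check solvability.
gcd(57, 24) = 3
Since 3 divides 24, solutions exist.

Step 2: Apply extended Euclidean algorithm to find gcd.
We find integers such that 57*x0 + 24*y0 = 3

Step 3: Scale the particular solution.
Multiply by 24/3 = 8:
h = 24, g = 56

Step 4: Verify.
57*(24) - 24*(56) = 24 = 24 ✓

h = 24, g = 56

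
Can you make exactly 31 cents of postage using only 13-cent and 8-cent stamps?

We need non-negative x, y with 13x + 8y = 31.
gcd(13, 8) = 1 divides 31, so integer solutions exist, but checking x = 0..2 shows none with y ≥ 0.
So 31 cannot be made with non-negative stamp counts.

No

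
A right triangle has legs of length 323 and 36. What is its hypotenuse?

c² = a² + b² = 323² + 36² = 104329 + 1296 = 105625
c = 325

325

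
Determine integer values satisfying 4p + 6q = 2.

Step 1: Check solvability.
gcd(4, 6) = 2
Since 2 divides 2, solutions exist.

Step 2: Apply extended Euclidean algorithm to find gcd.
We find integers such that 4*x0 + 6*y0 = 2

Step 3: Scale the particular solution.
Multiply by 2/2 = 1:
p = -1, q = 1

Step 4: Verify.
4*(-1) + 6*(1) = 2 = 2 ✓

p = -1, q = 1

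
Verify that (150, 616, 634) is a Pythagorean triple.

Compute a² + b² = 150² + 616² = 22500 + 379456 = 401956
Compute c² = 634² = 401956
Since 401956 = 401956, confirmed.

Yes, it is a Pythagorean triple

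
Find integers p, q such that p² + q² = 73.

We need to find integers p, q > 0 such that p² + q² = 73.
Trying p = 3: q² = 73 - 3² = 73 - 9 = 64
q = 8
Check: 3² + 8² = 9 + 64 = 73 ✓

73 = 3² + 8²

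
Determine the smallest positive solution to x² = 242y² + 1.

We seek the smallest positive integers (x, y) with x² - 242y² = 1, i.e., x² = 242y² + 1.
Try successive y values:
y = 1: x² = 242·1² + 1 = 243, not a perfect square
y = 2: x² = 242·2² + 1 = 969, not a perfect square
y = 3: x² = 242·3² + 1 = 2179, not a perfect square
... continuing the search (or via continued fractions) ...
y = 1260: x² = 242·1260² + 1 = 384199201, x = 19601 ✓

Verify: 19601² - 242·1260² = 384199201 - 384199200 = 1 ✓

x = 19601, y = 1260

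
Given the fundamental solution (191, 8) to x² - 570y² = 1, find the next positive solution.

Solutions to x² - Dy² = 1 are generated by powers of (x₀ + y₀√D).
The next solution satisfies x₁ + y₁√570 = (x₀ + y₀√570)², giving:
x₁ = x₀² + 570y₀² = 191² + 570·8² = 36481 + 36480 = 72961
y₁ = 2x₀y₀ = 2·191·8 = 3056

Verify: 72961² - 570·3056² = 5323307521 - 5323307520 = 1 ✓

x = 72961, y = 3056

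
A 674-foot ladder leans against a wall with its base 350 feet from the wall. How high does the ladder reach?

The ladder, wall, and ground form a right triangle with hypotenuse 674 and one leg 350.
By the Pythagorean theorem: h² = 674² - 350² = 454276 - 122500 = 331776
h = √331776 = 576 feet

576 feet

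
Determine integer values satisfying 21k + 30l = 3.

Step 1: Check solvability.
gcd(21, 30) = 3
Since 3 divides 3, solutions exist.

Step 2: Apply extended Euclidean algorithm to find gcd.
We find integers such that 21*x0 + 30*y0 = 3

Step 3: Scale the particular solution.
Multiply by 3/3 = 1:
k = 3, l = -2

Step 4: Verify.
21*(3) + 30*(-2) = 3 = 3 ✓

k = 3, l = -2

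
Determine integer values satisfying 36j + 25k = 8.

Step 1: Check solvability.
gcd(36, 25) = 1
Since 1 divides 8, solutions exist.

Step 2: Apply extended Euclidean algorithm to find gcd.
We find integers such that 36*x0 + 25*y0 = 1

Step 3: Scale the particular solution.
Multiply by 8/1 = 8:
j = -72, k = 104

Step 4: Verify.
36*(-72) + 25*(104) = 8 = 8 ✓

j = -72, k = 104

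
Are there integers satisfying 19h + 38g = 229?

Step 1: Compute gcd(19, 38).
gcd(19, 38) = 19

Step 2: Check divisibility.
Does 19 divide 229? 229 = 19 x 12 + 1, so no.

By the theorem on linear Diophantine equations, 19h + 38g = 229 has integer solutions if and only if gcd(19, 38) divides 229. Since 19 does not divide 229, no solutions exist.

No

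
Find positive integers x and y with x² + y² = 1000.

We need to find integers x, y > 0 such that x² + y² = 1000.
Trying x = 10: y² = 1000 - 10² = 1000 - 100 = 900
y = 30
Check: 10² + 30² = 100 + 900 = 1000 ✓

1000 = 10² + 30²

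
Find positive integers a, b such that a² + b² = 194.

Search for a with 194 - a² a perfect square.
a = 5: 194 - 5² = 194 - 25 = 169 = 13² ✓
So a = 5, b = 13.

a = 5, b = 13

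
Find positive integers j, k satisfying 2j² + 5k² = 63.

Try small values of j and check whether (63 - 2j²)/5 is a perfect square.
j = 3: 2·3² = 18, so 5k² = 63 - 18 = 45, giving k² = 9, k = 3.
Check: 2·3² + 5·3² = 18 + 45 = 63 ✓

j = 3, k = 3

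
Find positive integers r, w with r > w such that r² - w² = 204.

Factor: r² - w² = (r+w)(r-w) = 204.
We need two factors of 204 with the same parity.
Use r+w = 102 and r-w = 2 (product 102·2 = 204).
Adding: 2r = 104, so r = 52.
Subtracting: 2w = 100, so w = 50.
Check: 52² - 50² = 2704 - 2500 = 204 ✓

r = 52, w = 50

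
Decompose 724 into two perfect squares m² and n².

We need to find integers m, n > 0 such that m² + n² = 724.
Trying m = 18: n² = 724 - 18² = 724 - 324 = 400
n = 20
Check: 18² + 20² = 324 + 400 = 724 ✓

724 = 18² + 20²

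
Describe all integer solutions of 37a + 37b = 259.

Step 1: Compute gcd(37, 37) = 37.
Since 37 divides 259, solutions exist.

Step 2: Find a particular solution using extended Euclidean algorithm.
We get a₀ = 0, b₀ = 7.
Check: 37*0 + 37*7 = 259 = 259 ✓

Step 3: Write the general solution.
a = 0 + (37/37)t = 0 + 1t
b = 7 - (37/37)t = 7 - 1t
for any integer t.

a = 0 + 1t, b = 7 - 1t for integer t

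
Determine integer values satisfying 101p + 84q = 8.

Step 1: Check solvability.
gcd(101, 84) = 1
Since 1 divides 8, solutions exist.

Step 2: Apply extended Euclidean algorithm to find gcd.
We find integers such that 101*x0 + 84*y0 = 1

Step 3: Scale the particular solution.
Multiply by 8/1 = 8:
p = 40, q = -48

Step 4: Verify.
101*(40) + 84*(-48) = 8 = 8 ✓

p = 40, q = -48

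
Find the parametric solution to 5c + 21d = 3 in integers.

Step 1: Compute gcd(5, 21) = 1.
Since 1 divides 3, solutions exist.

Step 2: Find a particular solution using extended Euclidean algorithm.
We get c₀ = -12, d₀ = 3.
Check: 5*-12 + 21*3 = 3 = 3 ✓

Step 3: Write the general solution.
c = -12 + (21/1)t = -12 + 21t
d = 3 - (5/1)t = 3 - 5t
for any integer t.

c = -12 + 21t, d = 3 - 5t for integer t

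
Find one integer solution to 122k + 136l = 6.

Step 1: Check solvability.
gcd(122, 136) = 2
Since 2 divides 6, solutions exist.

Step 2: Apply extended Euclidean algorithm to find gcd.
We find integers such that 122*x0 + 136*y0 = 2

Step 3: Scale the particular solution.
Multiply by 6/2 = 3:
k = 87, l = -78

Step 4: Verify.
122*(87) + 136*(-78) = 6 = 6 ✓

k = 87, l = -78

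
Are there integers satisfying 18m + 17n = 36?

Step 1: Compute gcd(18, 17).
gcd(18, 17) = 1

Step 2: Check divisibility.
Does 1 divide 36? 36 = 1 x 36, so yes.

By the theorem on linear Diophantine equations, 18m + 17n = 36 has integer solutions if and only if gcd(18, 17) divides 36. Since 1 | 36, solutions exist.

Yes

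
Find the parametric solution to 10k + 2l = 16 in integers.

Step 1: Compute gcd(10, 2) = 2.
Since 2 divides 16, solutions exist.

Step 2: Find a particular solution using extended Euclidean algorithm.
We get k₀ = 0, l₀ = 8.
Check: 10*0 + 2*8 = 16 = 16 ✓

Step 3: Write the general solution.
k = 0 + (2/2)t = 0 + 1t
l = 8 - (10/2)t = 8 - 5t
for any integer t.

k = 0 + 1t, l = 8 - 5t for integer t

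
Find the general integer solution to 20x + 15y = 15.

Step 1: Compute gcd(20, 15) = 5.
Since 5 divides 15, solutions exist.

Step 2: Find a particular solution using extended Euclidean algorithm.
We get x₀ = 3, y₀ = -3.
Check: 20*3 + 15*-3 = 15 = 15 ✓

Step 3: Write the general solution.
x = 3 + (15/5)t = 3 + 3t
y = -3 - (20/5)t = -3 - 4t
for any integer t.

x = 3 + 3t, y = -3 - 4t for integer t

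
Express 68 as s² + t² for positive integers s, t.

We need to find integers s, t > 0 such that s² + t² = 68.
Trying s = 2: t² = 68 - 2² = 68 - 4 = 64
t = 8
Check: 2² + 8² = 4 + 64 = 68 ✓

68 = 2² + 8²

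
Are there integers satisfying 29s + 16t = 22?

Step 1: Compute gcd(29, 16).
gcd(29, 16) = 1

Step 2: Check divisibility.
Does 1 divide 22? 22 = 1 x 22, so yes.

By the theorem on linear Diophantine equations, 29s + 16t = 22 has integer solutions if and only if gcd(29, 16) divides 22. Since 1 | 22, solutions exist.

Yes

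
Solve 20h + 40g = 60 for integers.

Step 1: Check solvability.
gcd(20, 40) = 20
Since 20 divides 60, solutions exist.

Step 2: Apply extended Euclidean algorithm to find gcd.
We find integers such that 20*x0 + 40*y0 = 20

Step 3: Scale the particular solution.
Multiply by 60/20 = 3:
h = 3, g = 0

Step 4: Verify.
20*(3) + 40*(0) = 60 = 60 ✓

h = 3, g = 0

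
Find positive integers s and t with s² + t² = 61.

We need to find integers s, t > 0 such that s² + t² = 61.
Trying s = 5: t² = 61 - 5² = 61 - 25 = 36
t = 6
Check: 5² + 6² = 25 + 36 = 61 ✓

61 = 5² + 6²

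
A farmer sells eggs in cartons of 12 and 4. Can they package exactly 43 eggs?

We need non-negative a, b with 12a + 4b = 43.
gcd(12, 4) = 4, and 4 does not divide 43.
No integer solutions exist.

No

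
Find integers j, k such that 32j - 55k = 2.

Step 1: Check solvability.
gcd(32, 55) = 1
Since 1 divides 2, solutions exist.

Step 2: Apply extended Euclidean algorithm to find gcd.
We find integers such that 32*x0 + 55*y0 = 1

Step 3: Scale the particular solution.
Multiply by 2/1 = 2:
j = -24, k = -14

Step 4: Verify.
32*(-24) - 55*(-14) = 2 = 2 ✓

j = -24, k = -14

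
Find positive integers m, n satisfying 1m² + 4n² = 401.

Try small values of m and check whether (401 - 1m²)/4 is a perfect square.
m = 1: 1·1² = 1, so 4n² = 401 - 1 = 400, giving n² = 100, n = 10.
Check: 1·1² + 4·10² = 1 + 400 = 401 ✓

m = 1, n = 10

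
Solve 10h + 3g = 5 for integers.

Step 1: Check solvability.
gcd(10, 3) = 1
Since 1 divides 5, solutions exist.

Step 2: Apply extended Euclidean algorithm to find gcd.
We find integers such that 10*x0 + 3*y0 = 1

Step 3: Scale the particular solution.
Multiply by 5/1 = 5:
h = 5, g = -15

Step 4: Verify.
10*(5) + 3*(-15) = 5 = 5 ✓

h = 5, g = -15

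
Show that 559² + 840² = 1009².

Compute a² + b² = 559² + 840² = 312481 + 705600 = 1018081
Compute c² = 1009² = 1018081
Since 1018081 = 1018081, confirmed.

Yes, it is a Pythagorean triple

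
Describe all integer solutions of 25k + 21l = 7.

Step 1: Compute gcd(25, 21) = 1.
Since 1 divides 7, solutions exist.

Step 2: Find a particular solution using extended Euclidean algorithm.
We get k₀ = -35, l₀ = 42.
Check: 25*-35 + 21*42 = 7 = 7 ✓

Step 3: Write the general solution.
k = -35 + (21/1)t = -35 + 21t
l = 42 - (25/1)t = 42 - 25t
for any integer t.

k = -35 + 21t, l = 42 - 25t for integer t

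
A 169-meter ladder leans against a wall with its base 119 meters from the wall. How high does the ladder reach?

The ladder, wall, and ground form a right triangle with hypotenuse 169 and one leg 119.
By the Pythagorean theorem: h² = 169² - 119² = 28561 - 14161 = 14400
h = √14400 = 120 meters

120 meters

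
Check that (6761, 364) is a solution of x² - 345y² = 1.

Compute x² = 6761² = 45711121
Compute 345y² = 345·364² = 345·132496 = 45711120
x² - 345y² = 45711121 - 45711120 = 1
Since this equals 1, (6761, 364) is a solution.

Yes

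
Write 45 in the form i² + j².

We need to find integers i, j > 0 such that i² + j² = 45.
Trying i = 3: j² = 45 - 3² = 45 - 9 = 36
j = 6
Check: 3² + 6² = 9 + 36 = 45 ✓

45 = 3² + 6²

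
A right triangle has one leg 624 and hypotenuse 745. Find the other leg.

a² = c² - b² = 555025 - 389376 = 165649
a = 407

407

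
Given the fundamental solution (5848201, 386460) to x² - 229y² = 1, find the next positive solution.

Solutions to x² - Dy² = 1 are generated by powers of (x₀ + y₀√D).
The next solution satisfies x₁ + y₁√229 = (x₀ + y₀√229)², giving:
x₁ = x₀² + 229y₀² = 5848201² + 229·386460² = 34201454936401 + 34201454936400 = 68402909872801
y₁ = 2x₀y₀ = 2·5848201·386460 = 4520191516920

Verify: 68402909872801² - 229·4520191516920² = 4678958079066536517999585601 - 4678958079066536517999585600 = 1 ✓

x = 68402909872801, y = 4520191516920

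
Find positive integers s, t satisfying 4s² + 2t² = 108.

Try small values of s and check whether (108 - 4s²)/2 is a perfect square.
s = 3: 4·3² = 36, so 2t² = 108 - 36 = 72, giving t² = 36, t = 6.
Check: 4·3² + 2·6² = 36 + 72 = 108 ✓

s = 3, t = 6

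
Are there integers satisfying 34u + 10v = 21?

Step 1: Compute gcd(34, 10).
gcd(34, 10) = 2

Step 2: Check divisibility.
Does 2 divide 21? 21 = 2 x 10 + 1, so no.

By the theorem on linear Diophantine equations, 34u + 10v = 21 has integer solutions if and only if gcd(34, 10) divides 21. Since 2 does not divide 21, no solutions exist.

No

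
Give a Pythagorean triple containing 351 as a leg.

We need the other leg and hypotenuse such that 351² + x² = c².
Take x = 280, c = 449: 351² + 280² = 123201 + 78400 = 201601 = 449² ✓
Triple: (351, 280, 449)

(351, 280, 449)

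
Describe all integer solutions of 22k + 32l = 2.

Step 1: Compute gcd(22, 32) = 2.
Since 2 divides 2, solutions exist.

Step 2: Find a particular solution using extended Euclidean algorithm.
We get k₀ = 3, l₀ = -2.
Check: 22*3 + 32*-2 = 2 = 2 ✓

Step 3: Write the general solution.
k = 3 + (32/2)t = 3 + 16t
l = -2 - (22/2)t = -2 - 11t
for any integer t.

k = 3 + 16t, l = -2 - 11t for integer t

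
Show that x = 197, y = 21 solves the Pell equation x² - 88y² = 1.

Compute x² = 197² = 38809
Compute 88y² = 88·21² = 88·441 = 38808
x² - 88y² = 38809 - 38808 = 1
Since this equals 1, (197, 21) is a solution.

Yes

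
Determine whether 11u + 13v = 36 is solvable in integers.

Step 1: Compute gcd(11, 13).
gcd(11, 13) = 1

Step 2: Check divisibility.
Does 1 divide 36? 36 = 1 x 36, so yes.

By the theorem on linear Diophantine equations, 11u + 13v = 36 has integer solutions if and only if gcd(11, 13) divides 36. Since 1 | 36, solutions exist.

Yes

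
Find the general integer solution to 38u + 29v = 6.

Step 1: Compute gcd(38, 29) = 1.
Since 1 divides 6, solutions exist.

Step 2: Find a particular solution using extended Euclidean algorithm.
We get u₀ = 78, v₀ = -102.
Check: 38*78 + 29*-102 = 6 = 6 ✓

Step 3: Write the general solution.
u = 78 + (29/1)t = 78 + 29t
v = -102 - (38/1)t = -102 - 38t
for any integer t.

u = 78 + 29t, v = -102 - 38t for integer t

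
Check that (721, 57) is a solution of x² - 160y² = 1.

Compute x² = 721² = 519841
Compute 160y² = 160·57² = 160·3249 = 519840
x² - 160y² = 519841 - 519840 = 1
Since this equals 1, (721, 57) is a solution.

Yes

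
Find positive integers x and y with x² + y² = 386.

We need to find integers x, y > 0 such that x² + y² = 386.
Trying x = 5: y² = 386 - 5² = 386 - 25 = 361
y = 19
Check: 5² + 19² = 25 + 361 = 386 ✓

386 = 5² + 19²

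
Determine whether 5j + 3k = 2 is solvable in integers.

Step 1: Compute gcd(5, 3).
gcd(5, 3) = 1

Step 2: Check divisibility.
Does 1 divide 2? 2 = 1 x 2, so yes.

By the theorem on linear Diophantine equations, 5j + 3k = 2 has integer solutions if and only if gcd(5, 3) divides 2. Since 1 | 2, solutions exist.

Yes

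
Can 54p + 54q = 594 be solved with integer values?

Step 1: Compute gcd(54, 54).
gcd(54, 54) = 54

Step 2: Check divisibility.
Does 54 divide 594? 594 = 54 x 11, so yes.

By the theorem on linear Diophantine equations, 54p + 54q = 594 has integer solutions if and only if gcd(54, 54) divides 594. Since 54 | 594, solutions exist.

Yes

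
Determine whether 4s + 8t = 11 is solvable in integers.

Step 1: Compute gcd(4, 8).
gcd(4, 8) = 4

Step 2: Check divisibility.
Does 4 divide 11? 11 = 4 x 2 + 3, so no.

By the theorem on linear Diophantine equations, 4s + 8t = 11 has integer solutions if and only if gcd(4, 8) divides 11. Since 4 does not divide 11, no solutions exist.

No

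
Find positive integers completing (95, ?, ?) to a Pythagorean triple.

We need the other leg and hypotenuse such that 95² + x² = c².
Take x = 168, c = 193: 95² + 168² = 9025 + 28224 = 37249 = 193² ✓
Triple: (95, 168, 193)

(95, 168, 193)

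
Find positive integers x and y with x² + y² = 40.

We need to find integers x, y > 0 such that x² + y² = 40.
Trying x = 2: y² = 40 - 2² = 40 - 4 = 36
y = 6
Check: 2² + 6² = 4 + 36 = 40 ✓

40 = 2² + 6²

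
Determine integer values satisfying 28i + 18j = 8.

Step 1: Check solvability.
gcd(28, 18) = 2
Since 2 divides 8, solutions exist.

Step 2: Apply extended Euclidean algorithm to find gcd.
We find integers such that 28*x0 + 18*y0 = 2

Step 3: Scale the particular solution.
Multiply by 8/2 = 4:
i = 8, j = -12

Step 4: Verify.
28*(8) + 18*(-12) = 8 = 8 ✓

i = 8, j = -12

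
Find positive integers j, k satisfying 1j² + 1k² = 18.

Try small values of j and check whether (18 - 1j²)/1 is a perfect square.
j = 3: 1·3² = 9, so 1k² = 18 - 9 = 9, giving k² = 9, k = 3.
Check: 1·3² + 1·3² = 9 + 9 = 18 ✓

j = 3, k = 3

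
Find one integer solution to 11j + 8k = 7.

Step 1: Check solvability.
gcd(11, 8) = 1
Since 1 divides 7, solutions exist.

Step 2: Apply extended Euclidean algorithm to find gcd.
We find integers such that 11*x0 + 8*y0 = 1

Step 3: Scale the particular solution.
Multiply by 7/1 = 7:
j = 21, k = -28

Step 4: Verify.
11*(21) + 8*(-28) = 7 = 7 ✓

j = 21, k = -28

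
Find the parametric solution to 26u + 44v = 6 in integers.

Step 1: Compute gcd(26, 44) = 2.
Since 2 divides 6, solutions exist.

Step 2: Find a particular solution using extended Euclidean algorithm.
We get u₀ = -15, v₀ = 9.
Check: 26*-15 + 44*9 = 6 = 6 ✓

Step 3: Write the general solution.
u = -15 + (44/2)t = -15 + 22t
v = 9 - (26/2)t = 9 - 13t
for any integer t.

u = -15 + 22t, v = 9 - 13t for integer t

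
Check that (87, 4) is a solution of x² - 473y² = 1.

Compute x² = 87² = 7569
Compute 473y² = 473·4² = 473·16 = 7568
x² - 473y² = 7569 - 7568 = 1
Since this equals 1, (87, 4) is a solution.

Yes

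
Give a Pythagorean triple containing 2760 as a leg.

We need the other leg and hypotenuse such that 2760² + x² = c².
Take x = 1925, c = 3365: 2760² + 1925² = 7617600 + 3705625 = 11323225 = 3365² ✓
Triple: (1925, 2760, 3365)

(1925, 2760, 3365)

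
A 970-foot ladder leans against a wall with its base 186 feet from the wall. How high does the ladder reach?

The ladder, wall, and ground form a right triangle with hypotenuse 970 and one leg 186.
By the Pythagorean theorem: h² = 970² - 186² = 940900 - 34596 = 906304
h = √906304 = 952 feet

952 feet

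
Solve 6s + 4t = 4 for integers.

Step 1: Check solvability.
gcd(6, 4) = 2
Since 2 divides 4, solutions exist.

Step 2: Apply extended Euclidean algorithm to find gcd.
We find integers such that 6*x0 + 4*y0 = 2

Step 3: Scale the particular solution.
Multiply by 4/2 = 2:
s = 2, t = -2

Step 4: Verify.
6*(2) + 4*(-2) = 4 = 4 ✓

s = 2, t = -2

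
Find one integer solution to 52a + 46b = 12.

Step 1: Check solvability.
gcd(52, 46) = 2
Since 2 divides 12, solutions exist.

Step 2: Apply extended Euclidean algorithm to find gcd.
We find integers such that 52*x0 + 46*y0 = 2

Step 3: Scale the particular solution.
Multiply by 12/2 = 6:
a = 48, b = -54

Step 4: Verify.
52*(48) + 46*(-54) = 12 = 12 ✓

a = 48, b = -54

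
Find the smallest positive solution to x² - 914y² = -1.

We need x² = 914y² - 1. Try successive y:
y = 1: x² = 914·1² - 1 = 913, not a perfect square
y = 2: x² = 914·2² - 1 = 3655, not a perfect square
y = 3: x² = 914·3² - 1 = 8225, not a perfect square
...
y = 185: x² = 914·185² - 1 = 31281649 = 5593² ✓
Check: 5593² - 914·185² = 31281649 - 31281650 = -1 ✓

x = 5593, y = 185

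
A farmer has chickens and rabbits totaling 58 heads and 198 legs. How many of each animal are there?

Let c = chickens, r = rabbits.
Heads: c + r = 58
Legs: 2c + 4r = 198
From the first equation, c = 58 - r. Substitute:
2(58 - r) + 4r = 198
116 + 2r = 198
r = (198 - 116)/2 = 41
c = 58 - 41 = 17

Chickens: 17, Rabbits: 41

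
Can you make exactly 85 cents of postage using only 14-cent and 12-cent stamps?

We need non-negative x, y with 14x + 12y = 85.
gcd(14, 12) = 2, and 2 does not divide 85.
No integer solutions exist, so certainly no non-negative ones.

No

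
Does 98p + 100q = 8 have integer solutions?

Step 1: Compute gcd(98, 100).
gcd(98, 100) = 2

Step 2: Check divisibility.
Does 2 divide 8? 8 = 2 x 4, so yes.

By the theorem on linear Diophantine equations, 98p + 100q = 8 has integer solutions if and only if gcd(98, 100) divides 8. Since 2 | 8, solutions exist.

Yes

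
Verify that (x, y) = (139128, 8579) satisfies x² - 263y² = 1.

Compute x² = 139128² = 19356600384
Compute 263y² = 263·8579² = 263·73599241 = 19356600383
x² - 263y² = 19356600384 - 19356600383 = 1
Since this equals 1, (139128, 8579) is a solution.

Yes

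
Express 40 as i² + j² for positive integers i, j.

We need to find integers i, j > 0 such that i² + j² = 40.
Trying i = 2: j² = 40 - 2² = 40 - 4 = 36
j = 6
Check: 2² + 6² = 4 + 36 = 40 ✓

40 = 2² + 6²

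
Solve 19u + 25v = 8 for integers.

Step 1: Check solvability.
gcd(19, 25) = 1
Since 1 divides 8, solutions exist.

Step 2: Apply extended Euclidean algorithm to find gcd.
We find integers such that 19*x0 + 25*y0 = 1

Step 3: Scale the particular solution.
Multiply by 8/1 = 8:
u = 32, v = -24

Step 4: Verify.
19*(32) + 25*(-24) = 8 = 8 ✓

u = 32, v = -24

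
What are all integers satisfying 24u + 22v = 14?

Step 1: Compute gcd(24, 22) = 2.
Since 2 divides 14, solutions exist.

Step 2: Find a particular solution using extended Euclidean algorithm.
We get u₀ = 7, v₀ = -7.
Check: 24*7 + 22*-7 = 14 = 14 ✓

Step 3: Write the general solution.
u = 7 + (22/2)t = 7 + 11t
v = -7 - (24/2)t = -7 - 12t
for any integer t.

u = 7 + 11t, v = -7 - 12t for integer t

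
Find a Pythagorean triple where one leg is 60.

We need the other leg and hypotenuse such that 60² + x² = c².
Take x = 899, c = 901: 60² + 899² = 3600 + 808201 = 811801 = 901² ✓
Triple: (899, 60, 901)

(899, 60, 901)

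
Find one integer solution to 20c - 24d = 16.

Step 1: Check solvability.
gcd(20, 24) = 4
Since 4 divides 16, solutions exist.

Step 2: Apply extended Euclidean algorithm to find gcd.
We find integers such that 20*x0 + 24*y0 = 4

Step 3: Scale the particular solution.
Multiply by 16/4 = 4:
c = -4, d = -4

Step 4: Verify.
20*(-4) - 24*(-4) = 16 = 16 ✓

c = -4, d = -4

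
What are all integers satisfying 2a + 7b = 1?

Step 1: Compute gcd(2, 7) = 1.
Since 1 divides 1, solutions exist.

Step 2: Find a particular solution using extended Euclidean algorithm.
We get a₀ = -3, b₀ = 1.
Check: 2*-3 + 7*1 = 1 = 1 ✓

Step 3: Write the general solution.
a = -3 + (7/1)t = -3 + 7t
b = 1 - (2/1)t = 1 - 2t
for any integer t.

a = -3 + 7t, b = 1 - 2t for integer t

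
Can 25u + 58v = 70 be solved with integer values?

Step 1: Compute gcd(25, 58).
gcd(25, 58) = 1

Step 2: Check divisibility.
Does 1 divide 70? 70 = 1 x 70, so yes.

By the theorem on linear Diophantine equations, 25u + 58v = 70 has integer solutions if and only if gcd(25, 58) divides 70. Since 1 | 70, solutions exist.

Yes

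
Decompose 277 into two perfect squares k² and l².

We need to find integers k, l > 0 such that k² + l² = 277.
Trying k = 9: l² = 277 - 9² = 277 - 81 = 196
l = 14
Check: 9² + 14² = 81 + 196 = 277 ✓

277 = 9² + 14²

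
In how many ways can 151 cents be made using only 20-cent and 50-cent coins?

We need non-negative integers (x, y) with 20x + 50y = 151.
For each x from 0 to 7, check if (151 - 20x) is a non-negative multiple of 50.
Solutions (x, y): none
Count: 0

0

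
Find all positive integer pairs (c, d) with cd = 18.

The positive divisors of 18 are: 1, 2, 3, 6, 9, 18.
Each divisor d gives the pair (d, 18/d):
(1, 18), (2, 9), (3, 6), (6, 3), (9, 2), (18, 1)

(1, 18), (2, 9), (3, 6), (6, 3), (9, 2), (18, 1)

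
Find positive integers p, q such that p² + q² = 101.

Search for p with 101 - p² a perfect square.
p = 1: 101 - 1² = 101 - 1 = 100 = 10² ✓
So p = 1, q = 10.

p = 1, q = 10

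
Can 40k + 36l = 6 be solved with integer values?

Step 1: Compute gcd(40, 36).
gcd(40, 36) = 4

Step 2: Check divisibility.
Does 4 divide 6? 6 = 4 x 1 + 2, so no.

By the theorem on linear Diophantine equations, 40k + 36l = 6 has integer solutions if and only if gcd(40, 36) divides 6. Since 4 does not divide 6, no solutions exist.

No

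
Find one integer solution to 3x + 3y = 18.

Step 1: Check solvability.
gcd(3, 3) = 3
Since 3 divides 18, solutions exist.

Step 2: Apply extended Euclidean algorithm to find gcd.
We find integers such that 3*x0 + 3*y0 = 3

Step 3: Scale the particular solution.
Multiply by 18/3 = 6:
x = 0, y = 6

Step 4: Verify.
3*(0) + 3*(6) = 18 = 18 ✓

x = 0, y = 6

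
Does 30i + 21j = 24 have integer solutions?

Step 1: Compute gcd(30, 21).
gcd(30, 21) = 3

Step 2: Check divisibility.
Does 3 divide 24? 24 = 3 x 8, so yes.

By the theorem on linear Diophantine equations, 30i + 21j = 24 has integer solutions if and only if gcd(30, 21) divides 24. Since 3 | 24, solutions exist.

Yes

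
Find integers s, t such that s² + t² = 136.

We need to find integers s, t > 0 such that s² + t² = 136.
Trying s = 6: t² = 136 - 6² = 136 - 36 = 100
t = 10
Check: 6² + 10² = 36 + 100 = 136 ✓

136 = 6² + 10²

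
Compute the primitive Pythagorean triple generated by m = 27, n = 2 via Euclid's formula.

a = m² - n² = 27² - 2² = 729 - 4 = 725
b = 2mn = 2·27·2 = 108
c = m² + n² = 729 + 4 = 733
Verify: 725² + 108² = 525625 + 11664 = 537289 = 733² ✓

(725, 108, 733)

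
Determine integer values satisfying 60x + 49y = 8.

Step 1: Check solvability.
gcd(60, 49) = 1
Since 1 divides 8, solutions exist.

Step 2: Apply extended Euclidean algorithm to find gcd.
We find integers such that 60*x0 + 49*y0 = 1

Step 3: Scale the particular solution.
Multiply by 8/1 = 8:
x = 72, y = -88

Step 4: Verify.
60*(72) + 49*(-88) = 8 = 8 ✓

x = 72, y = -88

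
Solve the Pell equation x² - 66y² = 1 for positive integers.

We seek the smallest positive integers (x, y) with x² - 66y² = 1, i.e., x² = 66y² + 1.
Try successive y values:
y = 1: x² = 66·1² + 1 = 67, not a perfect square
y = 2: x² = 66·2² + 1 = 265, not a perfect square
y = 3: x² = 66·3² + 1 = 595, not a perfect square
... continuing the search (or via continued fractions) ...
y = 8: x² = 66·8² + 1 = 4225, x = 65 ✓

Verify: 65² - 66·8² = 4225 - 4224 = 1 ✓

x = 65, y = 8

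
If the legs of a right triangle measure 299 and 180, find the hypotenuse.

c² = a² + b² = 299² + 180² = 89401 + 32400 = 121801
c = 349

349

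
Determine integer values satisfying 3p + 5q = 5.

Step 1: Check solvability.
gcd(3, 5) = 1
Since 1 divides 5, solutions exist.

Step 2: Apply extended Euclidean algorithm to find gcd.
We find integers such that 3*x0 + 5*y0 = 1

Step 3: Scale the particular solution.
Multiply by 5/1 = 5:
p = 10, q = -5

Step 4: Verify.
3*(10) + 5*(-5) = 5 = 5 ✓

p = 10, q = -5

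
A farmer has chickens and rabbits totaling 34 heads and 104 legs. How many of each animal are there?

Let c = chickens, r = rabbits.
Heads: c + r = 34
Legs: 2c + 4r = 104
From the first equation, c = 34 - r. Substitute:
2(34 - r) + 4r = 104
68 + 2r = 104
r = (104 - 68)/2 = 18
c = 34 - 18 = 16

Chickens: 16, Rabbits: 18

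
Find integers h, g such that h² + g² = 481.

We need to find integers h, g > 0 such that h² + g² = 481.
Trying h = 9: g² = 481 - 9² = 481 - 81 = 400
g = 20
Check: 9² + 20² = 81 + 400 = 481 ✓

481 = 9² + 20²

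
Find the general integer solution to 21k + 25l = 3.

Step 1: Compute gcd(21, 25) = 1.
Since 1 divides 3, solutions exist.

Step 2: Find a particular solution using extended Euclidean algorithm.
We get k₀ = 18, l₀ = -15.
Check: 21*18 + 25*-15 = 3 = 3 ✓

Step 3: Write the general solution.
k = 18 + (25/1)t = 18 + 25t
l = -15 - (21/1)t = -15 - 21t
for any integer t.

k = 18 + 25t, l = -15 - 21t for integer t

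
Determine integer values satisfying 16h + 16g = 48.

Step 1: Check solvability.
gcd(16, 16) = 16
Since 16 divides 48, solutions exist.

Step 2: Apply extended Euclidean algorithm to find gcd.
We find integers such that 16*x0 + 16*y0 = 16

Step 3: Scale the particular solution.
Multiply by 48/16 = 3:
h = 0, g = 3

Step 4: Verify.
16*(0) + 16*(3) = 48 = 48 ✓

h = 0, g = 3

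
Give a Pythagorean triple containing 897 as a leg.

We need the other leg and hypotenuse such that 897² + x² = c².
Take x = 496, c = 1025: 897² + 496² = 804609 + 246016 = 1050625 = 1025² ✓
Triple: (897, 496, 1025)

(897, 496, 1025)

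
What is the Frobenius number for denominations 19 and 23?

For two coprime denominations a and b, the Frobenius number (largest value not representable as a non-negative combination) is ab - a - b.
Here gcd(19, 23) = 1, so they are coprime.
F(19, 23) = 19·23 - 19 - 23 = 437 - 42 = 395

395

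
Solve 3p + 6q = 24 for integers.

Step 1: Check solvability.
gcd(3, 6) = 3
Since 3 divides 24, solutions exist.

Step 2: Apply extended Euclidean algorithm to find gcd.
We find integers such that 3*x0 + 6*y0 = 3

Step 3: Scale the particular solution.
Multiply by 24/3 = 8:
p = 8, q = 0

Step 4: Verify.
3*(8) + 6*(0) = 24 = 24 ✓

p = 8, q = 0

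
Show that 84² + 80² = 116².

Compute a² + b²:
84² + 80² = 7056 + 6400 = 13456
Compute c²:
116² = 13456
Since 13456 = 13456, it is a Pythagorean triple.

Yes, it is a Pythagorean triple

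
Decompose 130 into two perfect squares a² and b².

We need to find integers a, b > 0 such that a² + b² = 130.
Trying a = 3: b² = 130 - 3² = 130 - 9 = 121
b = 11
Check: 3² + 11² = 9 + 121 = 130 ✓

130 = 3² + 11²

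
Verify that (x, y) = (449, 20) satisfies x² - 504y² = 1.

Compute x² = 449² = 201601
Compute 504y² = 504·20² = 504·400 = 201600
x² - 504y² = 201601 - 201600 = 1
Since this equals 1, (449, 20) is a solution.

Yes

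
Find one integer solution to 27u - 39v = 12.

Step 1: Check solvability.
gcd(27, 39) = 3
Since 3 divides 12, solutions exist.

Step 2: Apply extended Euclidean algorithm to find gcd.
We find integers such that 27*x0 + 39*y0 = 3

Step 3: Scale the particular solution.
Multiply by 12/3 = 4:
u = 12, v = 8

Step 4: Verify.
27*(12) - 39*(8) = 12 = 12 ✓

u = 12, v = 8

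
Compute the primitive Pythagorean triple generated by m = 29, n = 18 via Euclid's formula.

a = m² - n² = 29² - 18² = 841 - 324 = 517
b = 2mn = 2·29·18 = 1044
c = m² + n² = 841 + 324 = 1165
Verify: 517² + 1044² = 267289 + 1089936 = 1357225 = 1165² ✓

(517, 1044, 1165)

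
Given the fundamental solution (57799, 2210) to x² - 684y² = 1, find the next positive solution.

Solutions to x² - Dy² = 1 are generated by powers of (x₀ + y₀√D).
The next solution satisfies x₁ + y₁√684 = (x₀ + y₀√684)², giving:
x₁ = x₀² + 684y₀² = 57799² + 684·2210² = 3340724401 + 3340724400 = 6681448801
y₁ = 2x₀y₀ = 2·57799·2210 = 255471580

Verify: 6681448801² - 684·255471580² = 44641758080384337601 - 44641758080384337600 = 1 ✓

x = 6681448801, y = 255471580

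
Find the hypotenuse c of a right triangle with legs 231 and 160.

c² = a² + b² = 231² + 160² = 53361 + 25600 = 78961
c = 281

281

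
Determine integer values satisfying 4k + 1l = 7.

Step 1: Check solvability.
gcd(4, 1) = 1
Since 1 divides 7, solutions exist.

Step 2: Apply extended Euclidean algorithm to find gcd.
We find integers such that 4*x0 + 1*y0 = 1

Step 3: Scale the particular solution.
Multiply by 7/1 = 7:
k = 0, l = 7

Step 4: Verify.
4*(0) + 1*(7) = 7 = 7 ✓

k = 0, l = 7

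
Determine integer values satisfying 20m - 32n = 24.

Step 1: Check solvability.
gcd(20, 32) = 4
Since 4 divides 24, solutions exist.

Step 2: Apply extended Euclidean algorithm to find gcd.
We find integers such that 20*x0 + 32*y0 = 4

Step 3: Scale the particular solution.
Multiply by 24/4 = 6:
m = -18, n = -12

Step 4: Verify.
20*(-18) - 32*(-12) = 24 = 24 ✓

m = -18, n = -12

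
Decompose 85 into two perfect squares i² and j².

We need to find integers i, j > 0 such that i² + j² = 85.
Trying i = 2: j² = 85 - 2² = 85 - 4 = 81
j = 9
Check: 2² + 9² = 4 + 81 = 85 ✓

85 = 2² + 9²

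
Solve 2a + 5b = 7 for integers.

Step 1: Check solvability.
gcd(2, 5) = 1
Since 1 divides 7, solutions exist.

Step 2: Apply extended Euclidean algorithm to find gcd.
We find integers such that 2*x0 + 5*y0 = 1

Step 3: Scale the particular solution.
Multiply by 7/1 = 7:
a = -14, b = 7

Step 4: Verify.
2*(-14) + 5*(7) = 7 = 7 ✓

a = -14, b = 7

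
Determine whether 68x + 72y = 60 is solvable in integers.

Step 1: Compute gcd(68, 72).
gcd(68, 72) = 4

Step 2: Check divisibility.
Does 4 divide 60? 60 = 4 x 15, so yes.

By the theorem on linear Diophantine equations, 68x + 72y = 60 has integer solutions if and only if gcd(68, 72) divides 60. Since 4 | 60, solutions exist.

Yes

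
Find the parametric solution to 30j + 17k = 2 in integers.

Step 1: Compute gcd(30, 17) = 1.
Since 1 divides 2, solutions exist.

Step 2: Find a particular solution using extended Euclidean algorithm.
We get j₀ = 8, k₀ = -14.
Check: 30*8 + 17*-14 = 2 = 2 ✓

Step 3: Write the general solution.
j = 8 + (17/1)t = 8 + 17t
k = -14 - (30/1)t = -14 - 30t
for any integer t.

j = 8 + 17t, k = -14 - 30t for integer t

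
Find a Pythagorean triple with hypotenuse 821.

We need a² + b² = 821² = 674041.
Trying: 429² + 700² = 184041 + 490000 = 674041 ✓

(429, 700, 821)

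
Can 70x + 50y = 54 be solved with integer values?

Step 1: Compute gcd(70, 50).
gcd(70, 50) = 10

Step 2: Check divisibility.
Does 10 divide 54? 54 = 10 x 5 + 4, so no.

By the theorem on linear Diophantine equations, 70x + 50y = 54 has integer solutions if and only if gcd(70, 50) divides 54. Since 10 does not divide 54, no solutions exist.

No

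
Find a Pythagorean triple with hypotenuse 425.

We need a² + b² = 425² = 180625.
Trying: 65² + 420² = 4225 + 176400 = 180625 ✓

(65, 420, 425)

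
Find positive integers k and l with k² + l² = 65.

We need to find integers k, l > 0 such that k² + l² = 65.
Trying k = 1: l² = 65 - 1² = 65 - 1 = 64
l = 8
Check: 1² + 8² = 1 + 64 = 65 ✓

65 = 1² + 8²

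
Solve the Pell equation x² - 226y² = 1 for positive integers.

We seek the smallest positive integers (x, y) with x² - 226y² = 1, i.e., x² = 226y² + 1.
Try successive y values:
y = 1: x² = 226·1² + 1 = 227, not a perfect square
y = 2: x² = 226·2² + 1 = 905, not a perfect square
y = 3: x² = 226·3² + 1 = 2035, not a perfect square
... continuing the search (or via continued fractions) ...
y = 30: x² = 226·30² + 1 = 203401, x = 451 ✓

Verify: 451² - 226·30² = 203401 - 203400 = 1 ✓

x = 451, y = 30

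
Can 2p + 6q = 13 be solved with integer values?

Step 1: Compute gcd(2, 6).
gcd(2, 6) = 2

Step 2: Check divisibility.
Does 2 divide 13? 13 = 2 x 6 + 1, so no.

By the theorem on linear Diophantine equations, 2p + 6q = 13 has integer solutions if and only if gcd(2, 6) divides 13. Since 2 does not divide 13, no solutions exist.

No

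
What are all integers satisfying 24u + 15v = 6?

Step 1: Compute gcd(24, 15) = 3.
Since 3 divides 6, solutions exist.

Step 2: Find a particular solution using extended Euclidean algorithm.
We get u₀ = 4, v₀ = -6.
Check: 24*4 + 15*-6 = 6 = 6 ✓

Step 3: Write the general solution.
u = 4 + (15/3)t = 4 + 5t
v = -6 - (24/3)t = -6 - 8t
for any integer t.

u = 4 + 5t, v = -6 - 8t for integer t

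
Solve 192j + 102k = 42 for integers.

Step 1: Check solvability.
gcd(192, 102) = 6
Since 6 divides 42, solutions exist.

Step 2: Apply extended Euclidean algorithm to find gcd.
We find integers such that 192*x0 + 102*y0 = 6

Step 3: Scale the particular solution.
Multiply by 42/6 = 7:
j = 56, k = -105

Step 4: Verify.
192*(56) + 102*(-105) = 42 = 42 ✓

j = 56, k = -105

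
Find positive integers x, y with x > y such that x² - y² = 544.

Factor: x² - y² = (x+y)(x-y) = 544.
We need two factors of 544 with the same parity.
Use x+y = 272 and x-y = 2 (product 272·2 = 544).
Adding: 2x = 274, so x = 137.
Subtracting: 2y = 270, so y = 135.
Check: 137² - 135² = 18769 - 18225 = 544 ✓

x = 137, y = 135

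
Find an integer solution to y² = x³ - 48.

Try small integer x values and check whether x³ - 48 is a perfect square.
x = 4: x³ - 48 = 4³ - 48 = 64 - 48 = 16
Is 16 a perfect square? 4² = 16 ✓
So (x, y) = (4, -4) is a solution.

x = 4, y = -4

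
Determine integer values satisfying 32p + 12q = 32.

Step 1: Check solvability.
gcd(32, 12) = 4
Since 4 divides 32, solutions exist.

Step 2: Apply extended Euclidean algorithm to find gcd.
We find integers such that 32*x0 + 12*y0 = 4

Step 3: Scale the particular solution.
Multiply by 32/4 = 8:
p = -8, q = 24

Step 4: Verify.
32*(-8) + 12*(24) = 32 = 32 ✓

p = -8, q = 24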